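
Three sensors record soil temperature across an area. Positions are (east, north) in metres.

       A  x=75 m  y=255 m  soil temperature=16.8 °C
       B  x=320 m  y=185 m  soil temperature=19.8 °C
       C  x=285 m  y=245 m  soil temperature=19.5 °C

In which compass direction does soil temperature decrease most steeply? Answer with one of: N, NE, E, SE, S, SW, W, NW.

Taking A as reference: B−A = (245, -70, +3.0); C−A = (210, -10, +2.7).
Solve a·Δx + b·Δy = ΔT: det = 245·(-10) − 210·(-70) = 12250.
∂T/∂x = [(+3.0)·(-10) − (+2.7)·(-70)] / 12250 = +0.01298
∂T/∂y = [245·(+2.7) − 210·(+3.0)] / 12250 = +0.002571
Steepest decrease is along −∇f = (-0.01298 E, -0.002571 N) → west.

W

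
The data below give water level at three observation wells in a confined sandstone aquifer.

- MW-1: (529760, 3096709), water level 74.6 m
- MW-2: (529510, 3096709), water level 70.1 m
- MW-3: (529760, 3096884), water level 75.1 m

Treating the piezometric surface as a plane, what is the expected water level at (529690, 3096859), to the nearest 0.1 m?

73.8 m

∂h/∂x = (70.1 − 74.6) / (529510 − 529760) = +0.01800
∂h/∂y = (75.1 − 74.6) / (3096884 − 3096709) = +0.002857
h(529690, 3096859) = 74.6 + (+0.01800)·(-70) + (+0.002857)·(150) = 74.6 -1.260 +0.429 = 73.769 m.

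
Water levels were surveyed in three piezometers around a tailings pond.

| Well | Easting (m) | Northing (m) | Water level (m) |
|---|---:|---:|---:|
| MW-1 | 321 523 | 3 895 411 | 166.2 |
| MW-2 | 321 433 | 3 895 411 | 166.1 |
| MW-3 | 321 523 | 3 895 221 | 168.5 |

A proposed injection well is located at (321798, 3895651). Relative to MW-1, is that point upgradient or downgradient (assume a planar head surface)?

downgradient

∂h/∂x = (166.1 − 166.2) / (321433 − 321523) = +0.001111
∂h/∂y = (168.5 − 166.2) / (3895221 − 3895411) = -0.01211
Head at (321798, 3895651) = 166.2 + (+0.001111)·(275) + (-0.01211)·(240) = 163.60 m.
That is lower than the 166.2 m at MW-1, so the point is downgradient.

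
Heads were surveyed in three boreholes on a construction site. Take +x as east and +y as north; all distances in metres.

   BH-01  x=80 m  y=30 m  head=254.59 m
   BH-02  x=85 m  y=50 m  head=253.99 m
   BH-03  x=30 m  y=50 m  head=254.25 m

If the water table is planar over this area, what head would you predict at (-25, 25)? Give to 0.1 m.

255.2 m

With h = a·x + b·y + c and BH-01 as origin, the differences give:
  5·a + 20·b = -0.60
  (-50)·a + 20·b = -0.34
Eliminate b (×20 and ×20, subtract): 1100·a = -5.200 → a = ∂h/∂x = -0.004727
Back-substitute: b = ∂h/∂y = -0.02882.
h(-25, 25) = 254.59 + (-0.004727)·(-105) + (-0.02882)·(-5) = 254.59 +0.496 +0.144 = 255.230 m.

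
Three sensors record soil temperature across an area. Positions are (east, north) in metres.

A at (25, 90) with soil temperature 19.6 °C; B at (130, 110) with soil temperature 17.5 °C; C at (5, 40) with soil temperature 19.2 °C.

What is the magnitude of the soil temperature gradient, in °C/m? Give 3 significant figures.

With T = a·x + b·y + c and A as origin, the differences give:
  105·a + 20·b = -2.1
  (-20)·a + (-50)·b = -0.4
Eliminate b (×(-50) and ×20, subtract): -4850·a = 113.00 → a = ∂T/∂x = -0.02330
Back-substitute: b = ∂T/∂y = +0.01732.
|∇f| = √(-0.02330² + 0.01732²) = 0.02903 °C/m

0.0290 °C/m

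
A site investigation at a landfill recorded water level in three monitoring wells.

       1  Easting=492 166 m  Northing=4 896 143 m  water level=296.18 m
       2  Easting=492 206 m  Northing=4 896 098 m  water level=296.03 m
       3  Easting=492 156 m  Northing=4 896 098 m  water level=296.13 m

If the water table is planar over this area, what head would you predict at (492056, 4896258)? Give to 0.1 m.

296.6 m

With h = a·x + b·y + c and 1 as origin, the differences give:
  40·a + (-45)·b = -0.15
  (-10)·a + (-45)·b = -0.05
Eliminate b (×(-45) and ×(-45), subtract): -2250·a = 4.500 → a = ∂h/∂x = -0.002000
Back-substitute: b = ∂h/∂y = +0.001556.
h(492056, 4896258) = 296.18 + (-0.002000)·(-110) + (+0.001556)·(115) = 296.18 +0.220 +0.179 = 296.579 m.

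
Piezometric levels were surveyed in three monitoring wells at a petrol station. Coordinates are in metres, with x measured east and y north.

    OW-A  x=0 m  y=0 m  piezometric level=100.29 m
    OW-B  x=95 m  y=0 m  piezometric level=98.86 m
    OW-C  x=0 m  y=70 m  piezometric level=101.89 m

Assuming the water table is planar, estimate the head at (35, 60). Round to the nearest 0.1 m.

101.1 m

∂h/∂x = (98.86 − 100.29) / (95 − 0) = -0.01505
∂h/∂y = (101.89 − 100.29) / (70 − 0) = +0.02286
h(35, 60) = 100.29 + (-0.01505)·(35) + (+0.02286)·(60) = 100.29 -0.527 +1.371 = 101.135 m.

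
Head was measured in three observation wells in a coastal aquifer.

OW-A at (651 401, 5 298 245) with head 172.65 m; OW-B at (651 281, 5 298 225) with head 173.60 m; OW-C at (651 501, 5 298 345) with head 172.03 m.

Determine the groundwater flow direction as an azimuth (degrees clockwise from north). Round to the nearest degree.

Differences from OW-A: to OW-B (Δx, Δy, Δh) = (-120, -20, +0.95); to OW-C = (100, 100, -0.62).
Determinant of the coordinate differences = (-120)·100 − 100·(-20) = -10000.
∂h/∂x = [(+0.95)·100 − (-0.62)·(-20)] / -10000 = -0.008260
∂h/∂y = [(-120)·(-0.62) − 100·(+0.95)] / -10000 = +0.002060
Flow direction (−∇h) has components (+0.008260 E, -0.002060 N).
Azimuth = atan2(E, N) = atan2(+0.008260, -0.002060) = 104.0° ≈ 104°.

104°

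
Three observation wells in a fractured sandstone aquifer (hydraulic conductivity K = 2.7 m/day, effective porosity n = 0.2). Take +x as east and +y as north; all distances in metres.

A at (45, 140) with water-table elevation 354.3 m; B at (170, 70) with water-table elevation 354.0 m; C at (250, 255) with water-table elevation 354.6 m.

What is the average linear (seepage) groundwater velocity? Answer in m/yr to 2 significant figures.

Differences from A: to B (Δx, Δy, Δh) = (125, -70, -0.3); to C = (205, 115, +0.3).
Solve a·Δx + b·Δy = Δh: det = 125·115 − 205·(-70) = 28725.
∂h/∂x = [(-0.3)·115 − (+0.3)·(-70)] / 28725 = -0.0004700
∂h/∂y = [125·(+0.3) − 205·(-0.3)] / 28725 = +0.003446
|∇h| = √(-0.0004700² + 0.003446²) = 0.003478
Seepage velocity v = K·i/n = 2.7 × 0.003478 / 0.2 = 0.04695 m/day = 17.15 m/yr.

17 m/yr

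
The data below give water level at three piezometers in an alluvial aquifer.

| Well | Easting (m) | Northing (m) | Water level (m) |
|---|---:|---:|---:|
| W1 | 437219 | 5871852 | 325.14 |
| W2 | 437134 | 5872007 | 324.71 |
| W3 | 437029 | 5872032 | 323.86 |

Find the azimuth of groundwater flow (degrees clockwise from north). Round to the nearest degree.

257°

Differences from W1: to W2 (Δx, Δy, Δh) = (-85, 155, -0.43); to W3 = (-190, 180, -1.28).
Solve a·Δx + b·Δy = Δh: det = (-85)·180 − (-190)·155 = 14150.
∂h/∂x = [(-0.43)·180 − (-1.28)·155] / 14150 = +0.008551
∂h/∂y = [(-85)·(-1.28) − (-190)·(-0.43)] / 14150 = +0.001915
Flow direction (−∇h) has components (-0.008551 E, -0.001915 N).
Azimuth = atan2(E, N) = atan2(-0.008551, -0.001915) = 257.4° ≈ 257°.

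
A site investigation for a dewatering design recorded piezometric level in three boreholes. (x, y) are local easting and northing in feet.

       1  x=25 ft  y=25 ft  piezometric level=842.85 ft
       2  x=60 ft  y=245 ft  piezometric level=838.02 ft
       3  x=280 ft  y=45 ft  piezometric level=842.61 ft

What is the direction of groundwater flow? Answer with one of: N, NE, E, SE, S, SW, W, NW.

With h = a·x + b·y + c and 1 as origin, the differences give:
  35·a + 220·b = -4.83
  255·a + 20·b = -0.24
Eliminate b (×20 and ×220, subtract): -55400·a = -43.800 → a = ∂h/∂x = +0.0007906
Back-substitute: b = ∂h/∂y = -0.02208.
Flow = −∇h = (-0.0007906 east, +0.02208 north), which points north.

N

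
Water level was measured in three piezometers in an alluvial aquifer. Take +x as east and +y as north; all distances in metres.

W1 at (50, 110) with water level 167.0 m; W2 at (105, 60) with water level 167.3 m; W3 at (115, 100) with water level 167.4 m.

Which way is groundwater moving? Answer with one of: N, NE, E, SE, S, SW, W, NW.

Taking W1 as reference: W2−W1 = (55, -50, +0.3); W3−W1 = (65, -10, +0.4).
Solve a·Δx + b·Δy = Δh: det = 55·(-10) − 65·(-50) = 2700.
∂h/∂x = [(+0.3)·(-10) − (+0.4)·(-50)] / 2700 = +0.006296
∂h/∂y = [55·(+0.4) − 65·(+0.3)] / 2700 = +0.0009259
Flow = −∇h = (-0.006296 east, -0.0009259 north), which points west.

W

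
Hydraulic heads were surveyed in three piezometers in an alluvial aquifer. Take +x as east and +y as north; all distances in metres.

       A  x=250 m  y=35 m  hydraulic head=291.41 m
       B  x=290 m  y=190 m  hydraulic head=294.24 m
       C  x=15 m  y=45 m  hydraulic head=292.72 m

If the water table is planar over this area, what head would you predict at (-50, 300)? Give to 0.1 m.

Three-point gradient (reference A): Δ to B = (40, 155, +2.83), Δ to C = (-235, 10, +1.31).
∂h/∂x = -0.004745, ∂h/∂y = +0.01948 (det = 36825).
h(-50, 300) = 291.41 + (-0.004745)·(-300) + (+0.01948)·(265) = 291.41 +1.424 +5.163 = 297.997 m.

298.0 m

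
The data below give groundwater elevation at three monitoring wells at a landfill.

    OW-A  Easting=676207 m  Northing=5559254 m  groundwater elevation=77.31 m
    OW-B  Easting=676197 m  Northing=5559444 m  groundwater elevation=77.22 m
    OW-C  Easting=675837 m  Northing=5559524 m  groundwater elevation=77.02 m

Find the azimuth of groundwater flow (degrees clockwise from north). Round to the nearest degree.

Taking OW-A as reference: OW-B−OW-A = (-10, 190, -0.09); OW-C−OW-A = (-370, 270, -0.29).
Determinant of the coordinate differences = (-10)·270 − (-370)·190 = 67600.
∂h/∂x = [(-0.09)·270 − (-0.29)·190] / 67600 = +0.0004556
∂h/∂y = [(-10)·(-0.29) − (-370)·(-0.09)] / 67600 = -0.0004497
Flow direction (−∇h) has components (-0.0004556 E, +0.0004497 N).
Azimuth = atan2(E, N) = atan2(-0.0004556, +0.0004497) = 314.6° ≈ 315°.

315°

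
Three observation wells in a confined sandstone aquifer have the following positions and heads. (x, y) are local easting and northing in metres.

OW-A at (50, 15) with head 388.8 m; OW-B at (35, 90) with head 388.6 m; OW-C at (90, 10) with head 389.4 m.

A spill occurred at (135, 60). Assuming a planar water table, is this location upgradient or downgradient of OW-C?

Taking OW-A as reference: OW-B−OW-A = (-15, 75, -0.2); OW-C−OW-A = (40, -5, +0.6).
Determinant of the coordinate differences = (-15)·(-5) − 40·75 = -2925.
∂h/∂x = [(-0.2)·(-5) − (+0.6)·75] / -2925 = +0.01504
∂h/∂y = [(-15)·(+0.6) − 40·(-0.2)] / -2925 = +0.0003419
Head at (135, 60) = 388.8 + (+0.01504)·(85) + (+0.0003419)·(45) = 390.09 m.
That is higher than the 389.4 m at OW-C, so the point is upgradient.

upgradient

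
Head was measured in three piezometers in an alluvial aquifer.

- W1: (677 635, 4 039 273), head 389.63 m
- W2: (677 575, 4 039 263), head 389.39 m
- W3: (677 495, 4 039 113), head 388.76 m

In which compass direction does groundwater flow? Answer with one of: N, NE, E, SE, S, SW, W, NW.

Taking W1 as reference: W2−W1 = (-60, -10, -0.24); W3−W1 = (-140, -160, -0.87).
Solve a·Δx + b·Δy = Δh: det = (-60)·(-160) − (-140)·(-10) = 8200.
∂h/∂x = [(-0.24)·(-160) − (-0.87)·(-10)] / 8200 = +0.003622
∂h/∂y = [(-60)·(-0.87) − (-140)·(-0.24)] / 8200 = +0.002268
Flow = −∇h = (-0.003622 east, -0.002268 north), which points southwest.

SW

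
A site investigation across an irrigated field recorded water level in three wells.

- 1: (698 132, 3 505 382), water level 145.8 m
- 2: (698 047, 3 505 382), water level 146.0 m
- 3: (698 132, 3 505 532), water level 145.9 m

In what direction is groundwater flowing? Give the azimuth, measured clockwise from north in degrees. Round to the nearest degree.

106°

∂h/∂x = (146.0 − 145.8) / (698047 − 698132) = -0.002353
∂h/∂y = (145.9 − 145.8) / (3505532 − 3505382) = +0.0006667
Flow direction (−∇h) has components (+0.002353 E, -0.0006667 N).
Azimuth = atan2(E, N) = atan2(+0.002353, -0.0006667) = 105.8° ≈ 106°.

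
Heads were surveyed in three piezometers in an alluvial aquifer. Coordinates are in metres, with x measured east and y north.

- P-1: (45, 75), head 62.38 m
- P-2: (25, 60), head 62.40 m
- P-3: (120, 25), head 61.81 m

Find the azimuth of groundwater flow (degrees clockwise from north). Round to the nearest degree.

136°

Three-point gradient (reference P-1): Δ to P-2 = (-20, -15, +0.02), Δ to P-3 = (75, -50, -0.57).
∂h/∂x = -0.004494, ∂h/∂y = +0.004659 (det = 2125).
Flow direction (−∇h) has components (+0.004494 E, -0.004659 N).
Azimuth = atan2(E, N) = atan2(+0.004494, -0.004659) = 136.0° ≈ 136°.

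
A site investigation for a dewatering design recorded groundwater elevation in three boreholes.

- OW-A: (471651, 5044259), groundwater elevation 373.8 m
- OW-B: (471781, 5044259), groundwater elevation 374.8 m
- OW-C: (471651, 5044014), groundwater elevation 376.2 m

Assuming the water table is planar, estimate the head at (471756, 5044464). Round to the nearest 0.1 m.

372.6 m

∂h/∂x = (374.8 − 373.8) / (471781 − 471651) = +0.007692
∂h/∂y = (376.2 − 373.8) / (5044014 − 5044259) = -0.009796
h(471756, 5044464) = 373.8 + (+0.007692)·(105) + (-0.009796)·(205) = 373.8 +0.808 -2.008 = 372.600 m.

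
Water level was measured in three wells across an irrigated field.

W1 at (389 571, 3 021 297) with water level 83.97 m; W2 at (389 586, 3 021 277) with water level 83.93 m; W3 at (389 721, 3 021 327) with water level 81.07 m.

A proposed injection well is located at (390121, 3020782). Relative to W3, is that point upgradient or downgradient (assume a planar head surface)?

Three-point gradient (reference W1): Δ to W2 = (15, -20, -0.04), Δ to W3 = (150, 30, -2.90).
∂h/∂x = -0.01716, ∂h/∂y = -0.01087 (det = 3450).
Head at (390121, 3020782) = 83.97 + (-0.01716)·(550) + (-0.01087)·(-515) = 80.13 m.
That is lower than the 81.07 m at W3, so the point is downgradient.

downgradient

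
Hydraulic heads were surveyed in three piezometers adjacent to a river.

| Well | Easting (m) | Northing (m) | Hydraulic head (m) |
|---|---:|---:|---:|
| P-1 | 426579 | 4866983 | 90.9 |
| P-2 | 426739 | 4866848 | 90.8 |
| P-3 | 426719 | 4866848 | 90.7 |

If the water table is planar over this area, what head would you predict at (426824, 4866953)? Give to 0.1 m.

91.9 m

Taking P-1 as reference: P-2−P-1 = (160, -135, -0.1); P-3−P-1 = (140, -135, -0.2).
Determinant of the coordinate differences = 160·(-135) − 140·(-135) = -2700.
∂h/∂x = [(-0.1)·(-135) − (-0.2)·(-135)] / -2700 = +0.005000
∂h/∂y = [160·(-0.2) − 140·(-0.1)] / -2700 = +0.006667
h(426824, 4866953) = 90.9 + (+0.005000)·(245) + (+0.006667)·(-30) = 90.9 +1.225 -0.200 = 91.925 m.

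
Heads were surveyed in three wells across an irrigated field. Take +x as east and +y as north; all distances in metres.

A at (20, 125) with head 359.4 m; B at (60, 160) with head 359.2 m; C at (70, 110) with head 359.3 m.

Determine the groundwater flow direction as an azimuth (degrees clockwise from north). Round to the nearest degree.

047°

Three-point gradient (reference A): Δ to B = (40, 35, -0.2), Δ to C = (50, -15, -0.1).
∂h/∂x = -0.002766, ∂h/∂y = -0.002553 (det = -2350).
Flow direction (−∇h) has components (+0.002766 E, +0.002553 N).
Azimuth = atan2(E, N) = atan2(+0.002766, +0.002553) = 47.3° ≈ 047°.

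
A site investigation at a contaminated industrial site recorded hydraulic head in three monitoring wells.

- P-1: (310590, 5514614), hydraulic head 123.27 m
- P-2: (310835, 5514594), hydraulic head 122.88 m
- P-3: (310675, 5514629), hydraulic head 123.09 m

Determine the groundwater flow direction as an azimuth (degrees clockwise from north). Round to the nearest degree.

Three-point gradient (reference P-1): Δ to P-2 = (245, -20, -0.39), Δ to P-3 = (85, 15, -0.18).
∂h/∂x = -0.001758, ∂h/∂y = -0.002037 (det = 5375).
Flow direction (−∇h) has components (+0.001758 E, +0.002037 N).
Azimuth = atan2(E, N) = atan2(+0.001758, +0.002037) = 40.8° ≈ 041°.

041°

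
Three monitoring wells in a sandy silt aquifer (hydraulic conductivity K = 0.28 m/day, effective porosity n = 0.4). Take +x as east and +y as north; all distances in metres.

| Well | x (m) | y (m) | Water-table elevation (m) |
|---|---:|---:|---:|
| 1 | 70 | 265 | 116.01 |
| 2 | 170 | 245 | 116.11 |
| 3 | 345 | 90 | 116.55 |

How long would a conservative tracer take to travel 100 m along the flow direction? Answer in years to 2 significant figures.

Three-point gradient (reference 1): Δ to 2 = (100, -20, +0.10), Δ to 3 = (275, -175, +0.54).
∂h/∂x = +0.0005583, ∂h/∂y = -0.002208 (det = -12000).
|∇h| = √(0.0005583² + -0.002208²) = 0.002277
Seepage velocity v = K·i/n = 0.28 × 0.002277 / 0.4 = 0.001594 m/day.
t = 100 / 0.001594 = 6.274e+04 days = 172 years.

170 years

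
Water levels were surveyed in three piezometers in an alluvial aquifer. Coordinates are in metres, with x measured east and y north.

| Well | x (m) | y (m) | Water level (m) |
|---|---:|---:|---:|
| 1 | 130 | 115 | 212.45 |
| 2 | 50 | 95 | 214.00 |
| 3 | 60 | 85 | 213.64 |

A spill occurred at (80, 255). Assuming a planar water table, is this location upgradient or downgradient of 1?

upgradient

With h = a·x + b·y + c and 1 as origin, the differences give:
  (-80)·a + (-20)·b = +1.55
  (-70)·a + (-30)·b = +1.19
Eliminate b (×(-30) and ×(-20), subtract): 1000·a = -22.700 → a = ∂h/∂x = -0.02270
Back-substitute: b = ∂h/∂y = +0.01330.
Head at (80, 255) = 212.45 + (-0.02270)·(-50) + (+0.01330)·(140) = 215.45 m.
That is higher than the 212.45 m at 1, so the point is upgradient.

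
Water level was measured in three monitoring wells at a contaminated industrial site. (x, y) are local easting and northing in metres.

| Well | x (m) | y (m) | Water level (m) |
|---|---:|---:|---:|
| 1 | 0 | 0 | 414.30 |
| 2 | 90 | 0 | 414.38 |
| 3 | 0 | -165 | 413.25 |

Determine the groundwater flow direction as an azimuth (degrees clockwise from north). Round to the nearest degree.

∂h/∂x = (414.38 − 414.30) / (90 − 0) = +0.0008889
∂h/∂y = (413.25 − 414.30) / (-165 − 0) = +0.006364
Flow direction (−∇h) has components (-0.0008889 E, -0.006364 N).
Azimuth = atan2(E, N) = atan2(-0.0008889, -0.006364) = 188.0° ≈ 188°.

188°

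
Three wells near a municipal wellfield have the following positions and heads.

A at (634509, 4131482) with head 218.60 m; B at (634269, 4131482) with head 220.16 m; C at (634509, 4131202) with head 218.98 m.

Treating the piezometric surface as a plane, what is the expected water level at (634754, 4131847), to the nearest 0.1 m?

∂h/∂x = (220.16 − 218.60) / (634269 − 634509) = -0.006500
∂h/∂y = (218.98 − 218.60) / (4131202 − 4131482) = -0.001357
h(634754, 4131847) = 218.60 + (-0.006500)·(245) + (-0.001357)·(365) = 218.60 -1.593 -0.495 = 216.512 m.

216.5 m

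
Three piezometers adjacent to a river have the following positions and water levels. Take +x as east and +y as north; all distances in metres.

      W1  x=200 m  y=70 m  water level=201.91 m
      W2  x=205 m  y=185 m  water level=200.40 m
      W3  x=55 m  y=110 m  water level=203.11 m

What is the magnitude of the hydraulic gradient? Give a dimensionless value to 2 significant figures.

0.017

With h = a·x + b·y + c and W1 as origin, the differences give:
  5·a + 115·b = -1.51
  (-145)·a + 40·b = +1.20
Eliminate b (×40 and ×115, subtract): 16875·a = -198.400 → a = ∂h/∂x = -0.01176
Back-substitute: b = ∂h/∂y = -0.01262.
|∇h| = √(-0.01176² + -0.01262²) = 0.01725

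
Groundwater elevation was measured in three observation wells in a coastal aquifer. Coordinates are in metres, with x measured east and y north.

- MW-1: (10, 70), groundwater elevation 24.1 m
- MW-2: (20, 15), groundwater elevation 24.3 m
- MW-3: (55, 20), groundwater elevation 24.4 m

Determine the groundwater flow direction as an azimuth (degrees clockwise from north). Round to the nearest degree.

313°

Taking MW-1 as reference: MW-2−MW-1 = (10, -55, +0.2); MW-3−MW-1 = (45, -50, +0.3).
Solve a·Δx + b·Δy = Δh: det = 10·(-50) − 45·(-55) = 1975.
∂h/∂x = [(+0.2)·(-50) − (+0.3)·(-55)] / 1975 = +0.003291
∂h/∂y = [10·(+0.3) − 45·(+0.2)] / 1975 = -0.003038
Flow direction (−∇h) has components (-0.003291 E, +0.003038 N).
Azimuth = atan2(E, N) = atan2(-0.003291, +0.003038) = 312.7° ≈ 313°.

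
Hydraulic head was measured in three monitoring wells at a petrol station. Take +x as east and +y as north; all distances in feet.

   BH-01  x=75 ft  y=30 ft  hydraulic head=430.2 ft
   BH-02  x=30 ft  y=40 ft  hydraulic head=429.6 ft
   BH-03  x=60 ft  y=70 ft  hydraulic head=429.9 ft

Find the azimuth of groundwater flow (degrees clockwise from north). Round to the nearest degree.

Taking BH-01 as reference: BH-02−BH-01 = (-45, 10, -0.6); BH-03−BH-01 = (-15, 40, -0.3).
Solve a·Δx + b·Δy = Δh: det = (-45)·40 − (-15)·10 = -1650.
∂h/∂x = [(-0.6)·40 − (-0.3)·10] / -1650 = +0.01273
∂h/∂y = [(-45)·(-0.3) − (-15)·(-0.6)] / -1650 = -0.002727
Flow direction (−∇h) has components (-0.01273 E, +0.002727 N).
Azimuth = atan2(E, N) = atan2(-0.01273, +0.002727) = 282.1° ≈ 282°.

282°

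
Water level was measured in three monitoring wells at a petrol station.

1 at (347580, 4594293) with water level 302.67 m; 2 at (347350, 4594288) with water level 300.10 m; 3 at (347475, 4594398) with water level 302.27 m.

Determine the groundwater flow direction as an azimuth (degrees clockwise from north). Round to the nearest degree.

Taking 1 as reference: 2−1 = (-230, -5, -2.57); 3−1 = (-105, 105, -0.40).
Determinant of the coordinate differences = (-230)·105 − (-105)·(-5) = -24675.
∂h/∂x = [(-2.57)·105 − (-0.40)·(-5)] / -24675 = +0.01102
∂h/∂y = [(-230)·(-0.40) − (-105)·(-2.57)] / -24675 = +0.007208
Flow direction (−∇h) has components (-0.01102 E, -0.007208 N).
Azimuth = atan2(E, N) = atan2(-0.01102, -0.007208) = 236.8° ≈ 237°.

237°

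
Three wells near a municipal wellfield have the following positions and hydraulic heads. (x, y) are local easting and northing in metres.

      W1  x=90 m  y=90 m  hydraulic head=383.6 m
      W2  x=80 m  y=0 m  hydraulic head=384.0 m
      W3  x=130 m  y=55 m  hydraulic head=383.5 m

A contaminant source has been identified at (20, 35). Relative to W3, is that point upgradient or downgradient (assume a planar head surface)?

upgradient

Differences from W1: to W2 (Δx, Δy, Δh) = (-10, -90, +0.4); to W3 = (40, -35, -0.1).
Determinant of the coordinate differences = (-10)·(-35) − 40·(-90) = 3950.
∂h/∂x = [(+0.4)·(-35) − (-0.1)·(-90)] / 3950 = -0.005823
∂h/∂y = [(-10)·(-0.1) − 40·(+0.4)] / 3950 = -0.003797
Head at (20, 35) = 383.6 + (-0.005823)·(-70) + (-0.003797)·(-55) = 384.22 m.
That is higher than the 383.5 m at W3, so the point is upgradient.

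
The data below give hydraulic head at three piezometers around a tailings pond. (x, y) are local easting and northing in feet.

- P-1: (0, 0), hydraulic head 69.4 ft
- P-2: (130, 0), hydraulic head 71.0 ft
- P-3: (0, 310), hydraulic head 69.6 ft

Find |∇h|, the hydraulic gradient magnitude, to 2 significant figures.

∂h/∂x = (71.0 − 69.4) / (130 − 0) = +0.01231
∂h/∂y = (69.6 − 69.4) / (310 − 0) = +0.0006452
|∇h| = √(0.01231² + 0.0006452²) = 0.01233

0.012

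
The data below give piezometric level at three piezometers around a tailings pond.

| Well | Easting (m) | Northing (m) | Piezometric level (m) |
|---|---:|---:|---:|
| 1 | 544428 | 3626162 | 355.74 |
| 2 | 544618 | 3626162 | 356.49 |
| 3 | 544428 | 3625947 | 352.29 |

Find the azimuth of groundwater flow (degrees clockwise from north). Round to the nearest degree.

∂h/∂x = (356.49 − 355.74) / (544618 − 544428) = +0.003947
∂h/∂y = (352.29 − 355.74) / (3625947 − 3626162) = +0.01605
Flow direction (−∇h) has components (-0.003947 E, -0.01605 N).
Azimuth = atan2(E, N) = atan2(-0.003947, -0.01605) = 193.8° ≈ 194°.

194°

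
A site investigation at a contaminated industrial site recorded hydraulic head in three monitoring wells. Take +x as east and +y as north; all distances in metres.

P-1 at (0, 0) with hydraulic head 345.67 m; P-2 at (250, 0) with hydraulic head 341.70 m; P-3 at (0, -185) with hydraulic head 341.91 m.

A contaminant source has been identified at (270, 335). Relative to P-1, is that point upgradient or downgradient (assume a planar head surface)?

upgradient

∂h/∂x = (341.70 − 345.67) / (250 − 0) = -0.01588
∂h/∂y = (341.91 − 345.67) / (-185 − 0) = +0.02032
Head at (270, 335) = 345.67 + (-0.01588)·(270) + (+0.02032)·(335) = 348.19 m.
That is higher than the 345.67 m at P-1, so the point is upgradient.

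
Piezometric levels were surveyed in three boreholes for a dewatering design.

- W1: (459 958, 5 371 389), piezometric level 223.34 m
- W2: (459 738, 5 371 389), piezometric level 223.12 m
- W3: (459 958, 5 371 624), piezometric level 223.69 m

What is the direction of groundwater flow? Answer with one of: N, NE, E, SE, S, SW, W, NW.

∂h/∂x = (223.12 − 223.34) / (459738 − 459958) = +0.0010000
∂h/∂y = (223.69 − 223.34) / (5371624 − 5371389) = +0.001489
Flow = −∇h = (-0.0010000 east, -0.001489 north), which points southwest.

SW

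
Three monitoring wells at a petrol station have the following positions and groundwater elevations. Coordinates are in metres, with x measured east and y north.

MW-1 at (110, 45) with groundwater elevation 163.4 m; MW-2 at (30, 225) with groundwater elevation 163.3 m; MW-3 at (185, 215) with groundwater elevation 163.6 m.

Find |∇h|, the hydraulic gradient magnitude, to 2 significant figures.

Differences from MW-1: to MW-2 (Δx, Δy, Δh) = (-80, 180, -0.1); to MW-3 = (75, 170, +0.2).
Determinant of the coordinate differences = (-80)·170 − 75·180 = -27100.
∂h/∂x = [(-0.1)·170 − (+0.2)·180] / -27100 = +0.001956
∂h/∂y = [(-80)·(+0.2) − 75·(-0.1)] / -27100 = +0.0003137
|∇h| = √(0.001956² + 0.0003137²) = 0.001981

0.0020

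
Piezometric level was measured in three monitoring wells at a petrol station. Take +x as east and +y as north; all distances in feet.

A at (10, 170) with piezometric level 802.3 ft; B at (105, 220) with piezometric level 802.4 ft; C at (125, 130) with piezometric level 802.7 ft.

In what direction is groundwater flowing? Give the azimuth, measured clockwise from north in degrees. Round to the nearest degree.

Taking A as reference: B−A = (95, 50, +0.1); C−A = (115, -40, +0.4).
Solve a·Δx + b·Δy = Δh: det = 95·(-40) − 115·50 = -9550.
∂h/∂x = [(+0.1)·(-40) − (+0.4)·50] / -9550 = +0.002513
∂h/∂y = [95·(+0.4) − 115·(+0.1)] / -9550 = -0.002775
Flow direction (−∇h) has components (-0.002513 E, +0.002775 N).
Azimuth = atan2(E, N) = atan2(-0.002513, +0.002775) = 317.8° ≈ 318°.

318°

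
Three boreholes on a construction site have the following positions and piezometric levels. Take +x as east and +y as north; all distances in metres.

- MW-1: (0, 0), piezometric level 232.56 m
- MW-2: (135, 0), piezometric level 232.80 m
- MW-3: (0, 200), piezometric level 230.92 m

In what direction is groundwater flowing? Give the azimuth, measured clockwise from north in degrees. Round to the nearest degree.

∂h/∂x = (232.80 − 232.56) / (135 − 0) = +0.001778
∂h/∂y = (230.92 − 232.56) / (200 − 0) = -0.008200
Flow direction (−∇h) has components (-0.001778 E, +0.008200 N).
Azimuth = atan2(E, N) = atan2(-0.001778, +0.008200) = 347.8° ≈ 348°.

348°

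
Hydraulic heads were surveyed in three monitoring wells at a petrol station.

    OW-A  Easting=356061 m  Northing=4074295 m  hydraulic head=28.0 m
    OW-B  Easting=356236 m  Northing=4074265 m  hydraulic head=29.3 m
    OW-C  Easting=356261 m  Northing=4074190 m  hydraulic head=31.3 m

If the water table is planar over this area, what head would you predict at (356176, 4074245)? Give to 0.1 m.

29.6 m

Taking OW-A as reference: OW-B−OW-A = (175, -30, +1.3); OW-C−OW-A = (200, -105, +3.3).
Solve a·Δx + b·Δy = Δh: det = 175·(-105) − 200·(-30) = -12375.
∂h/∂x = [(+1.3)·(-105) − (+3.3)·(-30)] / -12375 = +0.003030
∂h/∂y = [175·(+3.3) − 200·(+1.3)] / -12375 = -0.02566
h(356176, 4074245) = 28.0 + (+0.003030)·(115) + (-0.02566)·(-50) = 28.0 +0.348 +1.283 = 29.631 m.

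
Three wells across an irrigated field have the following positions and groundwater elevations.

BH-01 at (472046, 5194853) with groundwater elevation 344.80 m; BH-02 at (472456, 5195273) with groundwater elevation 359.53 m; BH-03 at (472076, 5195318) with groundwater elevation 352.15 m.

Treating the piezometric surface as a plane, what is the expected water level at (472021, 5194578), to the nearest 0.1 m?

340.3 m

Differences from BH-01: to BH-02 (Δx, Δy, Δh) = (410, 420, +14.73); to BH-03 = (30, 465, +7.35).
Determinant of the coordinate differences = 410·465 − 30·420 = 178050.
∂h/∂x = [(+14.73)·465 − (+7.35)·420] / 178050 = +0.02113
∂h/∂y = [410·(+7.35) − 30·(+14.73)] / 178050 = +0.01444
h(472021, 5194578) = 344.80 + (+0.02113)·(-25) + (+0.01444)·(-275) = 344.80 -0.528 -3.972 = 340.300 m.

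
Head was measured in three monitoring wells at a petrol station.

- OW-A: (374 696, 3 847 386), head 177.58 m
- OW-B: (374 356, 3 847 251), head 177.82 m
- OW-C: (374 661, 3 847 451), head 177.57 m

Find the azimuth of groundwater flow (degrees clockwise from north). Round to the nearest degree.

050°

Taking OW-A as reference: OW-B−OW-A = (-340, -135, +0.24); OW-C−OW-A = (-35, 65, -0.01).
Determinant of the coordinate differences = (-340)·65 − (-35)·(-135) = -26825.
∂h/∂x = [(+0.24)·65 − (-0.01)·(-135)] / -26825 = -0.0005312
∂h/∂y = [(-340)·(-0.01) − (-35)·(+0.24)] / -26825 = -0.0004399
Flow direction (−∇h) has components (+0.0005312 E, +0.0004399 N).
Azimuth = atan2(E, N) = atan2(+0.0005312, +0.0004399) = 50.4° ≈ 050°.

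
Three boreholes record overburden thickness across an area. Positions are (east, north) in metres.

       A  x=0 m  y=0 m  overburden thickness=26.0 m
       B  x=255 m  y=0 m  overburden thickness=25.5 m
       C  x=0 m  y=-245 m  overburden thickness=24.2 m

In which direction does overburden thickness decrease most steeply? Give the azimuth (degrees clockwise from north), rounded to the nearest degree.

165°

∂d/∂x = (25.5 − 26.0) / (255 − 0) = -0.001961
∂d/∂y = (24.2 − 26.0) / (-245 − 0) = +0.007347
Steepest decrease is along −∇f: components (+0.001961 E, -0.007347 N).
Azimuth = atan2(+0.001961, -0.007347) = 165.1° ≈ 165°.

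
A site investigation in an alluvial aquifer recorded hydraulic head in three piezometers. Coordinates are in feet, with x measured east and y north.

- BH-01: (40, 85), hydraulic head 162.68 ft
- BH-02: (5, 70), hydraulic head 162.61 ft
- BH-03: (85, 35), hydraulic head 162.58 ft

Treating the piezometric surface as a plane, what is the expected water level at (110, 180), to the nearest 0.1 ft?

With h = a·x + b·y + c and BH-01 as origin, the differences give:
  (-35)·a + (-15)·b = -0.07
  45·a + (-50)·b = -0.10
Eliminate b (×(-50) and ×(-15), subtract): 2425·a = 2.000 → a = ∂h/∂x = +0.0008247
Back-substitute: b = ∂h/∂y = +0.002742.
h(110, 180) = 162.68 + (+0.0008247)·(70) + (+0.002742)·(95) = 162.68 +0.058 +0.261 = 162.998 ft.

163.0 ft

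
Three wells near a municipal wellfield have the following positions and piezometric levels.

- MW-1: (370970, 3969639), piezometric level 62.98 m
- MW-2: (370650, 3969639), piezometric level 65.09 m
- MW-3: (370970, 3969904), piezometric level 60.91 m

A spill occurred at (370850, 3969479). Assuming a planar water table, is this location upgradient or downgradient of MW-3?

upgradient

∂h/∂x = (65.09 − 62.98) / (370650 − 370970) = -0.006594
∂h/∂y = (60.91 − 62.98) / (3969904 − 3969639) = -0.007811
Head at (370850, 3969479) = 62.98 + (-0.006594)·(-120) + (-0.007811)·(-160) = 65.02 m.
That is higher than the 60.91 m at MW-3, so the point is upgradient.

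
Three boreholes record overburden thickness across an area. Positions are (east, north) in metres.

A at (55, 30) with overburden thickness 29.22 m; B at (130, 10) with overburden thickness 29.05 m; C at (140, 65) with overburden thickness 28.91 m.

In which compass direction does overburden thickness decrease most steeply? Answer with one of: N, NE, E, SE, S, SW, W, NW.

Differences from A: to B (Δx, Δy, Δh) = (75, -20, -0.17); to C = (85, 35, -0.31).
Determinant of the coordinate differences = 75·35 − 85·(-20) = 4325.
∂d/∂x = [(-0.17)·35 − (-0.31)·(-20)] / 4325 = -0.002809
∂d/∂y = [75·(-0.31) − 85·(-0.17)] / 4325 = -0.002035
Steepest decrease is along −∇f = (+0.002809 E, +0.002035 N) → northeast.

NE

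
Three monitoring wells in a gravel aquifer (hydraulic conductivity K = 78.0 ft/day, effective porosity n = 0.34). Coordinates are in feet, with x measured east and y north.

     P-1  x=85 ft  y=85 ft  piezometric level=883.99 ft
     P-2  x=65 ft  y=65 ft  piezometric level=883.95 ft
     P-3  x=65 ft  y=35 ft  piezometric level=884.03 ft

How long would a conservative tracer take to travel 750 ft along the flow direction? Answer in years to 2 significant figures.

Differences from P-1: to P-2 (Δx, Δy, Δh) = (-20, -20, -0.04); to P-3 = (-20, -50, +0.04).
Solve a·Δx + b·Δy = Δh: det = (-20)·(-50) − (-20)·(-20) = 600.
∂h/∂x = [(-0.04)·(-50) − (+0.04)·(-20)] / 600 = +0.004667
∂h/∂y = [(-20)·(+0.04) − (-20)·(-0.04)] / 600 = -0.002667
|∇h| = √(0.004667² + -0.002667²) = 0.005375
Seepage velocity v = K·i/n = 78.0 × 0.005375 / 0.34 = 1.233 ft/day.
t = 750 / 1.233 = 608.3 days = 1.67 years.

1.7 years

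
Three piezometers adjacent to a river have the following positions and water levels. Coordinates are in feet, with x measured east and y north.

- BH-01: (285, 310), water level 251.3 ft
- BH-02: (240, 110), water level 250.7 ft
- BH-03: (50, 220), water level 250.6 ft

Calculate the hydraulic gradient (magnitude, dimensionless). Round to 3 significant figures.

Three-point gradient (reference BH-01): Δ to BH-02 = (-45, -200, -0.6), Δ to BH-03 = (-235, -90, -0.7).
∂h/∂x = +0.002002, ∂h/∂y = +0.002549 (det = -42950).
|∇h| = √(0.002002² + 0.002549²) = 0.003241

0.00324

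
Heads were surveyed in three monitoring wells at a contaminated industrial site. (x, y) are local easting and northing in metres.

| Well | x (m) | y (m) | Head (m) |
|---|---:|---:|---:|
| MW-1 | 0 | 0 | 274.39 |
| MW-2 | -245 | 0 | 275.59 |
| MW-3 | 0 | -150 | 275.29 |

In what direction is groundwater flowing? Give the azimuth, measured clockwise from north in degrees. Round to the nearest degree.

∂h/∂x = (275.59 − 274.39) / (-245 − 0) = -0.004898
∂h/∂y = (275.29 − 274.39) / (-150 − 0) = -0.006000
Flow direction (−∇h) has components (+0.004898 E, +0.006000 N).
Azimuth = atan2(E, N) = atan2(+0.004898, +0.006000) = 39.2° ≈ 039°.

039°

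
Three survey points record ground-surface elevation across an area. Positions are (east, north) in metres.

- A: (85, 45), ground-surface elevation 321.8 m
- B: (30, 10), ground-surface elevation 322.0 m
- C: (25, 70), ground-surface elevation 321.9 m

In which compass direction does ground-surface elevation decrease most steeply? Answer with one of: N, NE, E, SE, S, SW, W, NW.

Differences from A: to B (Δx, Δy, Δh) = (-55, -35, +0.2); to C = (-60, 25, +0.1).
Determinant of the coordinate differences = (-55)·25 − (-60)·(-35) = -3475.
∂z/∂x = [(+0.2)·25 − (+0.1)·(-35)] / -3475 = -0.002446
∂z/∂y = [(-55)·(+0.1) − (-60)·(+0.2)] / -3475 = -0.001871
Steepest decrease is along −∇f = (+0.002446 E, +0.001871 N) → northeast.

NE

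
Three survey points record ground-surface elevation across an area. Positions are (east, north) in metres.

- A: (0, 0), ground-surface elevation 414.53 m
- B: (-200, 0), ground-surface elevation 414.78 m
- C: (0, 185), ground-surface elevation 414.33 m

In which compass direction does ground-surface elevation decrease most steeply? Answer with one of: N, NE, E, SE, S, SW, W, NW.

NE

∂z/∂x = (414.78 − 414.53) / (-200 − 0) = -0.001250
∂z/∂y = (414.33 − 414.53) / (185 − 0) = -0.001081
Steepest decrease is along −∇f = (+0.001250 E, +0.001081 N) → northeast.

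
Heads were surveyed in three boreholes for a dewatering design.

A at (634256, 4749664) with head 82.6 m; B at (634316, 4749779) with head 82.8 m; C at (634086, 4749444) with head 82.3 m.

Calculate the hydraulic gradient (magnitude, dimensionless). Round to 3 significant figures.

Differences from A: to B (Δx, Δy, Δh) = (60, 115, +0.2); to C = (-170, -220, -0.3).
Determinant of the coordinate differences = 60·(-220) − (-170)·115 = 6350.
∂h/∂x = [(+0.2)·(-220) − (-0.3)·115] / 6350 = -0.001496
∂h/∂y = [60·(-0.3) − (-170)·(+0.2)] / 6350 = +0.002520
|∇h| = √(-0.001496² + 0.002520²) = 0.002931

0.00293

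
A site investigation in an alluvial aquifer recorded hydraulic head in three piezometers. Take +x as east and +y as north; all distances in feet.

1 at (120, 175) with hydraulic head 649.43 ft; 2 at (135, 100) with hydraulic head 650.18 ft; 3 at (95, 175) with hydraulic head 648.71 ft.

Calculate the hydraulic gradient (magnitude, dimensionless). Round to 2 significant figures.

0.029

With h = a·x + b·y + c and 1 as origin, the differences give:
  15·a + (-75)·b = +0.75
  (-25)·a + 0·b = -0.72
Eliminate b (×0 and ×(-75), subtract): -1875·a = -54.000 → a = ∂h/∂x = +0.02880
Back-substitute: b = ∂h/∂y = -0.004240.
|∇h| = √(0.02880² + -0.004240²) = 0.02911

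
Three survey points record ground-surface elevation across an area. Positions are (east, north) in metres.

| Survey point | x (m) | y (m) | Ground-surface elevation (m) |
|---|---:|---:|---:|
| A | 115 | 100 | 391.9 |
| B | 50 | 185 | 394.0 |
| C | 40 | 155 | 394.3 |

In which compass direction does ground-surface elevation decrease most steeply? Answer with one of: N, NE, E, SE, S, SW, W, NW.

E

With z = a·x + b·y + c and A as origin, the differences give:
  (-65)·a + 85·b = +2.1
  (-75)·a + 55·b = +2.4
Eliminate b (×55 and ×85, subtract): 2800·a = -88.50 → a = ∂z/∂x = -0.03161
Back-substitute: b = ∂z/∂y = +0.0005357.
Steepest decrease is along −∇f = (+0.03161 E, -0.0005357 N) → east.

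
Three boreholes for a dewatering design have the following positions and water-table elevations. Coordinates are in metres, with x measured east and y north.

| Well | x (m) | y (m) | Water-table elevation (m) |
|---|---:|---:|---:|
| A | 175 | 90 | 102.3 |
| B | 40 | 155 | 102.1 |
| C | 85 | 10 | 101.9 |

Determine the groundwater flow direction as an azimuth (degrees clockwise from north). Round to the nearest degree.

229°

With h = a·x + b·y + c and A as origin, the differences give:
  (-135)·a + 65·b = -0.2
  (-90)·a + (-80)·b = -0.4
Eliminate b (×(-80) and ×65, subtract): 16650·a = 42.00 → a = ∂h/∂x = +0.002523
Back-substitute: b = ∂h/∂y = +0.002162.
Flow direction (−∇h) has components (-0.002523 E, -0.002162 N).
Azimuth = atan2(E, N) = atan2(-0.002523, -0.002162) = 229.4° ≈ 229°.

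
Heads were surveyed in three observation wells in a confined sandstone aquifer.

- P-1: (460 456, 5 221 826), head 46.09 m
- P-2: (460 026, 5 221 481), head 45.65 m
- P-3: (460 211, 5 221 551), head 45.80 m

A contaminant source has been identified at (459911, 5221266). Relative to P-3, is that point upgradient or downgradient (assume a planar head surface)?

downgradient

With h = a·x + b·y + c and P-1 as origin, the differences give:
  (-430)·a + (-345)·b = -0.44
  (-245)·a + (-275)·b = -0.29
Eliminate b (×(-275) and ×(-345), subtract): 33725·a = 20.950 → a = ∂h/∂x = +0.0006212
Back-substitute: b = ∂h/∂y = +0.0005011.
Head at (459911, 5221266) = 46.09 + (+0.0006212)·(-545) + (+0.0005011)·(-560) = 45.47 m.
That is lower than the 45.80 m at P-3, so the point is downgradient.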